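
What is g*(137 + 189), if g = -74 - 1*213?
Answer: -93562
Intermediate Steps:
g = -287 (g = -74 - 213 = -287)
g*(137 + 189) = -287*(137 + 189) = -287*326 = -93562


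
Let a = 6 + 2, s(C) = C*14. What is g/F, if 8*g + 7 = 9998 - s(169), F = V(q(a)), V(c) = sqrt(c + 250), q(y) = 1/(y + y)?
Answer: 7625*sqrt(4001)/8002 ≈ 60.273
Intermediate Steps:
s(C) = 14*C
a = 8
q(y) = 1/(2*y)
V(c) = sqrt(250 + c)
F = sqrt(4001)/4 (F = sqrt(250 + (1/2)/8) = sqrt(250 + (1/2)*(1/8)) = sqrt(250 + 1/16) = sqrt(4001/16) = sqrt(4001)/4 ≈ 15.813)
g = 7625/8 (g = -7/8 + (9998 - 14*169)/8 = -7/8 + (9998 - 1*2366)/8 = -7/8 + (9998 - 2366)/8 = -7/8 + (1/8)*7632 = -7/8 + 954 = 7625/8 ≈ 953.13)
g/F = 7625/(8*((sqrt(4001)/4))) = 7625*(4*sqrt(4001)/4001)/8 = 7625*sqrt(4001)/8002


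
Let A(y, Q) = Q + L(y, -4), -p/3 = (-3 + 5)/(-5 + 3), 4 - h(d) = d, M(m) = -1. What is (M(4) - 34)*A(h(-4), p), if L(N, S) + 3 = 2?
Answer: -70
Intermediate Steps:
h(d) = 4 - d
L(N, S) = -1 (L(N, S) = -3 + 2 = -1)
p = 3 (p = -3*(-3 + 5)/(-5 + 3) = -6/(-2) = -6*(-1)/2 = -3*(-1) = 3)
A(y, Q) = -1 + Q (A(y, Q) = Q - 1 = -1 + Q)
(M(4) - 34)*A(h(-4), p) = (-1 - 34)*(-1 + 3) = -35*2 = -70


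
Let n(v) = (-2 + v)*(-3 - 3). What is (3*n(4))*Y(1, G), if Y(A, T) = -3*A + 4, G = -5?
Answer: -36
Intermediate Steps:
Y(A, T) = 4 - 3*A
n(v) = 12 - 6*v (n(v) = (-2 + v)*(-6) = 12 - 6*v)
(3*n(4))*Y(1, G) = (3*(12 - 6*4))*(4 - 3*1) = (3*(12 - 24))*(4 - 3) = (3*(-12))*1 = -36*1 = -36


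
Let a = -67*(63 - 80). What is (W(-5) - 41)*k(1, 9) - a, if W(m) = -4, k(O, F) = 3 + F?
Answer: -1679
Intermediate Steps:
a = 1139 (a = -67*(-17) = 1139)
(W(-5) - 41)*k(1, 9) - a = (-4 - 41)*(3 + 9) - 1*1139 = -45*12 - 1139 = -540 - 1139 = -1679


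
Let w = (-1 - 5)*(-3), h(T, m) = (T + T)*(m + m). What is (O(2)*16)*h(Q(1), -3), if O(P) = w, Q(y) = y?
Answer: -3456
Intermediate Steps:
h(T, m) = 4*T*m (h(T, m) = (2*T)*(2*m) = 4*T*m)
w = 18 (w = -6*(-3) = 18)
O(P) = 18
(O(2)*16)*h(Q(1), -3) = (18*16)*(4*1*(-3)) = 288*(-12) = -3456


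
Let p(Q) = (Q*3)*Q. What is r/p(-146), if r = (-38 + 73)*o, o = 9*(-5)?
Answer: -525/21316 ≈ -0.024629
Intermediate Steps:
o = -45
r = -1575 (r = (-38 + 73)*(-45) = 35*(-45) = -1575)
p(Q) = 3*Q² (p(Q) = (3*Q)*Q = 3*Q²)
r/p(-146) = -1575/(3*(-146)²) = -1575/(3*21316) = -1575/63948 = -1575*1/63948 = -525/21316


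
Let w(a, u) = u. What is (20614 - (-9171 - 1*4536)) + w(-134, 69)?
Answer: 34390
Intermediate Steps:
(20614 - (-9171 - 1*4536)) + w(-134, 69) = (20614 - (-9171 - 1*4536)) + 69 = (20614 - (-9171 - 4536)) + 69 = (20614 - 1*(-13707)) + 69 = (20614 + 13707) + 69 = 34321 + 69 = 34390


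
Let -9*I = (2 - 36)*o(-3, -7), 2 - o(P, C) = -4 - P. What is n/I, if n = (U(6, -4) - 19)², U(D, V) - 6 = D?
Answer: 147/34 ≈ 4.3235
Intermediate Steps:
U(D, V) = 6 + D
n = 49 (n = ((6 + 6) - 19)² = (12 - 19)² = (-7)² = 49)
o(P, C) = 6 + P (o(P, C) = 2 - (-4 - P) = 2 + (4 + P) = 6 + P)
I = 34/3 (I = -(2 - 36)*(6 - 3)/9 = -(-34)*3/9 = -⅑*(-102) = 34/3 ≈ 11.333)
n/I = 49/(34/3) = 49*(3/34) = 147/34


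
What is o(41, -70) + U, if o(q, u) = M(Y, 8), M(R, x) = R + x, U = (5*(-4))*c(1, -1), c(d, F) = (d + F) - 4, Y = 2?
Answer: 90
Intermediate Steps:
c(d, F) = -4 + F + d (c(d, F) = (F + d) - 4 = -4 + F + d)
U = 80 (U = (5*(-4))*(-4 - 1 + 1) = -20*(-4) = 80)
o(q, u) = 10 (o(q, u) = 2 + 8 = 10)
o(41, -70) + U = 10 + 80 = 90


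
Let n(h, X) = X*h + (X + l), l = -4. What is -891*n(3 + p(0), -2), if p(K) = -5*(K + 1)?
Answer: 1782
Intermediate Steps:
p(K) = -5 - 5*K (p(K) = -5*(1 + K) = -5 - 5*K)
n(h, X) = -4 + X + X*h (n(h, X) = X*h + (X - 4) = X*h + (-4 + X) = -4 + X + X*h)
-891*n(3 + p(0), -2) = -891*(-4 - 2 - 2*(3 + (-5 - 5*0))) = -891*(-4 - 2 - 2*(3 + (-5 + 0))) = -891*(-4 - 2 - 2*(3 - 5)) = -891*(-4 - 2 - 2*(-2)) = -891*(-4 - 2 + 4) = -891*(-2) = 1782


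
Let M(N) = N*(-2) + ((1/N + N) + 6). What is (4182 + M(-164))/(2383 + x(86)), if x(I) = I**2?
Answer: 101961/229108 ≈ 0.44503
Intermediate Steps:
M(N) = 6 + 1/N - N (M(N) = -2*N + ((N + 1/N) + 6) = -2*N + (6 + N + 1/N) = 6 + 1/N - N)
(4182 + M(-164))/(2383 + x(86)) = (4182 + (6 + 1/(-164) - 1*(-164)))/(2383 + 86**2) = (4182 + (6 - 1/164 + 164))/(2383 + 7396) = (4182 + 27879/164)/9779 = (713727/164)*(1/9779) = 101961/229108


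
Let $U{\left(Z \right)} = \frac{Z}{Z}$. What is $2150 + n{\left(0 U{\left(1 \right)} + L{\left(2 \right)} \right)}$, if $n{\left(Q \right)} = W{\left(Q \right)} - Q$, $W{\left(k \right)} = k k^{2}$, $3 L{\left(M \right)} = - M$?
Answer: $\frac{58060}{27} \approx 2150.4$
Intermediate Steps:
$U{\left(Z \right)} = 1$
$L{\left(M \right)} = - \frac{M}{3}$ ($L{\left(M \right)} = \frac{\left(-1\right) M}{3} = - \frac{M}{3}$)
$W{\left(k \right)} = k^{3}$
$n{\left(Q \right)} = Q^{3} - Q$
$2150 + n{\left(0 U{\left(1 \right)} + L{\left(2 \right)} \right)} = 2150 + \left(\left(0 \cdot 1 - \frac{2}{3}\right)^{3} - \left(0 \cdot 1 - \frac{2}{3}\right)\right) = 2150 + \left(\left(0 - \frac{2}{3}\right)^{3} - \left(0 - \frac{2}{3}\right)\right) = 2150 + \left(\left(- \frac{2}{3}\right)^{3} - - \frac{2}{3}\right) = 2150 + \left(- \frac{8}{27} + \frac{2}{3}\right) = 2150 + \frac{10}{27} = \frac{58060}{27}$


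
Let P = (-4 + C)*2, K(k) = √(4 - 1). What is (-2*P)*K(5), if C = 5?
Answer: -4*√3 ≈ -6.9282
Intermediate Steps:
K(k) = √3
P = 2 (P = (-4 + 5)*2 = 1*2 = 2)
(-2*P)*K(5) = (-2*2)*√3 = -4*√3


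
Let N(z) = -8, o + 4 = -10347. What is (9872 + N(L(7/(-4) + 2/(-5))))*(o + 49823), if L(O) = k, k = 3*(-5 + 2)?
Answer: 389351808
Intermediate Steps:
o = -10351 (o = -4 - 10347 = -10351)
k = -9 (k = 3*(-3) = -9)
L(O) = -9
(9872 + N(L(7/(-4) + 2/(-5))))*(o + 49823) = (9872 - 8)*(-10351 + 49823) = 9864*39472 = 389351808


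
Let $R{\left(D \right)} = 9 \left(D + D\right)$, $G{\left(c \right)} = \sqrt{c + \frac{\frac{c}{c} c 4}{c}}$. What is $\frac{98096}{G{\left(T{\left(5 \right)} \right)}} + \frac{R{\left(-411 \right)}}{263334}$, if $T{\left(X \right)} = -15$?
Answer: $- \frac{1233}{43889} - \frac{98096 i \sqrt{11}}{11} \approx -0.028094 - 29577.0 i$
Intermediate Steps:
$G{\left(c \right)} = \sqrt{4 + c}$ ($G{\left(c \right)} = \sqrt{c + \frac{1 c 4}{c}} = \sqrt{c + \frac{c 4}{c}} = \sqrt{c + \frac{4 c}{c}} = \sqrt{c + 4} = \sqrt{4 + c}$)
$R{\left(D \right)} = 18 D$ ($R{\left(D \right)} = 9 \cdot 2 D = 18 D$)
$\frac{98096}{G{\left(T{\left(5 \right)} \right)}} + \frac{R{\left(-411 \right)}}{263334} = \frac{98096}{\sqrt{4 - 15}} + \frac{18 \left(-411\right)}{263334} = \frac{98096}{\sqrt{-11}} - \frac{1233}{43889} = \frac{98096}{i \sqrt{11}} - \frac{1233}{43889} = 98096 \left(- \frac{i \sqrt{11}}{11}\right) - \frac{1233}{43889} = - \frac{98096 i \sqrt{11}}{11} - \frac{1233}{43889} = - \frac{1233}{43889} - \frac{98096 i \sqrt{11}}{11}$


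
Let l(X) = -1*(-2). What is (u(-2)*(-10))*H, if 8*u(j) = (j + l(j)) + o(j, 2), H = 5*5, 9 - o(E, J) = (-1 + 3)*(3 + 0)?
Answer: -375/4 ≈ -93.750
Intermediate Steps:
o(E, J) = 3 (o(E, J) = 9 - (-1 + 3)*(3 + 0) = 9 - 2*3 = 9 - 1*6 = 9 - 6 = 3)
l(X) = 2
H = 25
u(j) = 5/8 + j/8 (u(j) = ((j + 2) + 3)/8 = ((2 + j) + 3)/8 = (5 + j)/8 = 5/8 + j/8)
(u(-2)*(-10))*H = ((5/8 + (⅛)*(-2))*(-10))*25 = ((5/8 - ¼)*(-10))*25 = ((3/8)*(-10))*25 = -15/4*25 = -375/4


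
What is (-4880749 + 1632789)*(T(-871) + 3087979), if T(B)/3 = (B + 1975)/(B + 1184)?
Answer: -3139285658642440/313 ≈ -1.0030e+13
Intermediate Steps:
T(B) = 3*(1975 + B)/(1184 + B) (T(B) = 3*((B + 1975)/(B + 1184)) = 3*((1975 + B)/(1184 + B)) = 3*(1975 + B)/(1184 + B))
(-4880749 + 1632789)*(T(-871) + 3087979) = (-4880749 + 1632789)*(3*(1975 - 871)/(1184 - 871) + 3087979) = -3247960*(3*1104/313 + 3087979) = -3247960*(3*(1/313)*1104 + 3087979) = -3247960*(3312/313 + 3087979) = -3247960*966540739/313 = -3139285658642440/313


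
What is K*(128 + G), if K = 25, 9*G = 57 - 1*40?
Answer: 29225/9 ≈ 3247.2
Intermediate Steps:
G = 17/9 (G = (57 - 1*40)/9 = (57 - 40)/9 = (1/9)*17 = 17/9 ≈ 1.8889)
K*(128 + G) = 25*(128 + 17/9) = 25*(1169/9) = 29225/9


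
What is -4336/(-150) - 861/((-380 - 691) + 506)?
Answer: 257899/8475 ≈ 30.431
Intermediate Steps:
-4336/(-150) - 861/((-380 - 691) + 506) = -4336*(-1/150) - 861/(-1071 + 506) = 2168/75 - 861/(-565) = 2168/75 - 861*(-1/565) = 2168/75 + 861/565 = 257899/8475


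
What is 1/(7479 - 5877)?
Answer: 1/1602 ≈ 0.00062422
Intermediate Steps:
1/(7479 - 5877) = 1/1602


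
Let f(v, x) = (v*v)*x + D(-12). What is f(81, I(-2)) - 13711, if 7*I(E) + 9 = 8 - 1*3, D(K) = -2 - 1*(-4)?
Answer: -122207/7 ≈ -17458.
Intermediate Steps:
D(K) = 2 (D(K) = -2 + 4 = 2)
I(E) = -4/7 (I(E) = -9/7 + (8 - 1*3)/7 = -9/7 + (8 - 3)/7 = -9/7 + (⅐)*5 = -9/7 + 5/7 = -4/7)
f(v, x) = 2 + x*v² (f(v, x) = (v*v)*x + 2 = v²*x + 2 = x*v² + 2 = 2 + x*v²)
f(81, I(-2)) - 13711 = (2 - 4/7*81²) - 13711 = (2 - 4/7*6561) - 13711 = (2 - 26244/7) - 13711 = -26230/7 - 13711 = -122207/7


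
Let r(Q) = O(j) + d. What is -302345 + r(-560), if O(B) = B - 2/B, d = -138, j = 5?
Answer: -1512392/5 ≈ -3.0248e+5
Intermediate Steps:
r(Q) = -667/5 (r(Q) = (5 - 2/5) - 138 = (5 - 2*⅕) - 138 = (5 - ⅖) - 138 = 23/5 - 138 = -667/5)
-302345 + r(-560) = -302345 - 667/5 = -1512392/5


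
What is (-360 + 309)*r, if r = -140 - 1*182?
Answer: 16422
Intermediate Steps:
r = -322 (r = -140 - 182 = -322)
(-360 + 309)*r = (-360 + 309)*(-322) = -51*(-322) = 16422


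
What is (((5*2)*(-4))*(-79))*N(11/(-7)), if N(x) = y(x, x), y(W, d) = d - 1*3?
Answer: -101120/7 ≈ -14446.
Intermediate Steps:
y(W, d) = -3 + d (y(W, d) = d - 3 = -3 + d)
N(x) = -3 + x
(((5*2)*(-4))*(-79))*N(11/(-7)) = (((5*2)*(-4))*(-79))*(-3 + 11/(-7)) = ((10*(-4))*(-79))*(-3 + 11*(-1/7)) = (-40*(-79))*(-3 - 11/7) = 3160*(-32/7) = -101120/7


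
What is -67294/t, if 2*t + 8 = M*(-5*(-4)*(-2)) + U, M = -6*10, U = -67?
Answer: -134588/2325 ≈ -57.887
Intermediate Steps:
M = -60
t = 2325/2 (t = -4 + (-60*(-5*(-4))*(-2) - 67)/2 = -4 + (-1200*(-2) - 67)/2 = -4 + (-60*(-40) - 67)/2 = -4 + (2400 - 67)/2 = -4 + (½)*2333 = -4 + 2333/2 = 2325/2 ≈ 1162.5)
-67294/t = -67294/2325/2 = -67294*2/2325 = -134588/2325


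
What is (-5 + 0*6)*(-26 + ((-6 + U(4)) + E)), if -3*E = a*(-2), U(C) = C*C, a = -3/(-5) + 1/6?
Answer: 697/9 ≈ 77.444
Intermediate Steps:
a = 23/30 (a = -3*(-⅕) + 1*(⅙) = ⅗ + ⅙ = 23/30 ≈ 0.76667)
U(C) = C²
E = 23/45 (E = -23*(-2)/90 = -⅓*(-23/15) = 23/45 ≈ 0.51111)
(-5 + 0*6)*(-26 + ((-6 + U(4)) + E)) = (-5 + 0*6)*(-26 + ((-6 + 4²) + 23/45)) = (-5 + 0)*(-26 + ((-6 + 16) + 23/45)) = -5*(-26 + (10 + 23/45)) = -5*(-26 + 473/45) = -5*(-697/45) = 697/9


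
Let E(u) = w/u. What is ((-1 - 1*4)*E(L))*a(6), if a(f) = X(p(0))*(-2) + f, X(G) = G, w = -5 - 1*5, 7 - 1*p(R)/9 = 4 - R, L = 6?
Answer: -400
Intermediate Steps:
p(R) = 27 + 9*R (p(R) = 63 - 9*(4 - R) = 63 + (-36 + 9*R) = 27 + 9*R)
w = -10 (w = -5 - 5 = -10)
a(f) = -54 + f (a(f) = (27 + 9*0)*(-2) + f = (27 + 0)*(-2) + f = 27*(-2) + f = -54 + f)
E(u) = -10/u
((-1 - 1*4)*E(L))*a(6) = ((-1 - 1*4)*(-10/6))*(-54 + 6) = ((-1 - 4)*(-10*⅙))*(-48) = -5*(-5/3)*(-48) = (25/3)*(-48) = -400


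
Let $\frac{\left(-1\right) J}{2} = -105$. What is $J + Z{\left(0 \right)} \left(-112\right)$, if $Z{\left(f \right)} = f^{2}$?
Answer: $210$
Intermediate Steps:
$J = 210$ ($J = \left(-2\right) \left(-105\right) = 210$)
$J + Z{\left(0 \right)} \left(-112\right) = 210 + 0^{2} \left(-112\right) = 210 + 0 \left(-112\right) = 210 + 0 = 210$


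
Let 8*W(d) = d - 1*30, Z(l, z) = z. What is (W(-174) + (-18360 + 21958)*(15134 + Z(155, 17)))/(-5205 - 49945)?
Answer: -21805309/22060 ≈ -988.46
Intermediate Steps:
W(d) = -15/4 + d/8 (W(d) = (d - 1*30)/8 = (d - 30)/8 = (-30 + d)/8 = -15/4 + d/8)
(W(-174) + (-18360 + 21958)*(15134 + Z(155, 17)))/(-5205 - 49945) = ((-15/4 + (⅛)*(-174)) + (-18360 + 21958)*(15134 + 17))/(-5205 - 49945) = ((-15/4 - 87/4) + 3598*15151)/(-55150) = (-51/2 + 54513298)*(-1/55150) = (109026545/2)*(-1/55150) = -21805309/22060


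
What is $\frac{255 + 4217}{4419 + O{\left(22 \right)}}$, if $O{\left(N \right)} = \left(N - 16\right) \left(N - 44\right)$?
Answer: $\frac{4472}{4287} \approx 1.0432$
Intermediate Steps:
$O{\left(N \right)} = \left(-44 + N\right) \left(-16 + N\right)$ ($O{\left(N \right)} = \left(-16 + N\right) \left(-44 + N\right) = \left(-44 + N\right) \left(-16 + N\right)$)
$\frac{255 + 4217}{4419 + O{\left(22 \right)}} = \frac{255 + 4217}{4419 + \left(704 + 22^{2} - 1320\right)} = \frac{4472}{4419 + \left(704 + 484 - 1320\right)} = \frac{4472}{4419 - 132} = \frac{4472}{4287}$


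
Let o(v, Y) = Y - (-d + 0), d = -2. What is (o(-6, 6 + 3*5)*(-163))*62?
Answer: -192014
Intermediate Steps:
o(v, Y) = -2 + Y (o(v, Y) = Y - (-1*(-2) + 0) = Y - (2 + 0) = Y - 1*2 = Y - 2 = -2 + Y)
(o(-6, 6 + 3*5)*(-163))*62 = ((-2 + (6 + 3*5))*(-163))*62 = ((-2 + (6 + 15))*(-163))*62 = ((-2 + 21)*(-163))*62 = (19*(-163))*62 = -3097*62 = -192014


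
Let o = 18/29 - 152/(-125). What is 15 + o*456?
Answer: 3090423/3625 ≈ 852.53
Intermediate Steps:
o = 6658/3625 (o = 18*(1/29) - 152*(-1/125) = 18/29 + 152/125 = 6658/3625 ≈ 1.8367)
15 + o*456 = 15 + (6658/3625)*456 = 15 + 3036048/3625 = 3090423/3625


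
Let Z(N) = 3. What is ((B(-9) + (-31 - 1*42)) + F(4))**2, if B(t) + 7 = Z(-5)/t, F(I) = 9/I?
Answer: 877969/144 ≈ 6097.0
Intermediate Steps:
B(t) = -7 + 3/t
((B(-9) + (-31 - 1*42)) + F(4))**2 = (((-7 + 3/(-9)) + (-31 - 1*42)) + 9/4)**2 = (((-7 + 3*(-1/9)) + (-31 - 42)) + 9*(1/4))**2 = (((-7 - 1/3) - 73) + 9/4)**2 = ((-22/3 - 73) + 9/4)**2 = (-241/3 + 9/4)**2 = (-937/12)**2 = 877969/144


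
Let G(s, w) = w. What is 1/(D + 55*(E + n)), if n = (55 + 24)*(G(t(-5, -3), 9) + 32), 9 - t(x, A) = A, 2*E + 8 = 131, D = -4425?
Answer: 2/354205 ≈ 5.6464e-6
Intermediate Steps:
E = 123/2 (E = -4 + (½)*131 = -4 + 131/2 = 123/2 ≈ 61.500)
t(x, A) = 9 - A
n = 3239 (n = (55 + 24)*(9 + 32) = 79*41 = 3239)
1/(D + 55*(E + n)) = 1/(-4425 + 55*(123/2 + 3239)) = 1/(-4425 + 55*(6601/2)) = 1/(-4425 + 363055/2) = 1/(354205/2) = 2/354205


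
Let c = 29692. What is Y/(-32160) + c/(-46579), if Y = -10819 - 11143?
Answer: 2618203/57614640 ≈ 0.045443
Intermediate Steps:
Y = -21962
Y/(-32160) + c/(-46579) = -21962/(-32160) + 29692/(-46579) = -21962*(-1/32160) + 29692*(-1/46579) = 10981/16080 - 2284/3583 = 2618203/57614640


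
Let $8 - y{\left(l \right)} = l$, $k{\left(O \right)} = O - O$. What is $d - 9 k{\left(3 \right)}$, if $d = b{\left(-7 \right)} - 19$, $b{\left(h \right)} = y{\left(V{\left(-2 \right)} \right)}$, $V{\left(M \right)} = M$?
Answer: $-9$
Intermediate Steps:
$k{\left(O \right)} = 0$
$y{\left(l \right)} = 8 - l$
$b{\left(h \right)} = 10$ ($b{\left(h \right)} = 8 - -2 = 8 + 2 = 10$)
$d = -9$ ($d = 10 - 19 = -9$)
$d - 9 k{\left(3 \right)} = -9 - 0 = -9 + 0 = -9$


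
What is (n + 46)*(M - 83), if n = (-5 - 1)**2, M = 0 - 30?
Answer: -9266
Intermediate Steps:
M = -30 (M = 0 - 6*5 = 0 - 30 = -30)
n = 36 (n = (-6)**2 = 36)
(n + 46)*(M - 83) = (36 + 46)*(-30 - 83) = 82*(-113) = -9266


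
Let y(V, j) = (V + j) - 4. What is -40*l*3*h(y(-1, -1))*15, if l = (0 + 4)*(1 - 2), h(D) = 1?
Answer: 7200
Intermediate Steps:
y(V, j) = -4 + V + j
l = -4 (l = 4*(-1) = -4)
-40*l*3*h(y(-1, -1))*15 = -40*(-4*3)*15 = -(-480)*15 = -40*(-12)*15 = 480*15 = 7200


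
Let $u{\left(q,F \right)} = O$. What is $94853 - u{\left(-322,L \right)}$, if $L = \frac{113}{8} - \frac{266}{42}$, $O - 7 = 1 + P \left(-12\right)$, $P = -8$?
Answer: $94749$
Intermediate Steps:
$O = 104$ ($O = 7 + \left(1 - -96\right) = 7 + \left(1 + 96\right) = 7 + 97 = 104$)
$L = \frac{187}{24}$ ($L = 113 \cdot \frac{1}{8} - \frac{19}{3} = \frac{113}{8} - \frac{19}{3} = \frac{187}{24} \approx 7.7917$)
$u{\left(q,F \right)} = 104$
$94853 - u{\left(-322,L \right)} = 94853 - 104 = 94749$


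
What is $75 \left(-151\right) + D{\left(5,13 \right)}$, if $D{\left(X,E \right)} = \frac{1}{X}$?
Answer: $- \frac{56624}{5} \approx -11325.0$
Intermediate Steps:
$75 \left(-151\right) + D{\left(5,13 \right)} = 75 \left(-151\right) + \frac{1}{5} = -11325 + \frac{1}{5} = - \frac{56624}{5}$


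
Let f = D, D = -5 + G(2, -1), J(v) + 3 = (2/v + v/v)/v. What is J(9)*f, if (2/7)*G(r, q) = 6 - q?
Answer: -1508/27 ≈ -55.852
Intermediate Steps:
G(r, q) = 21 - 7*q/2 (G(r, q) = 7*(6 - q)/2 = 21 - 7*q/2)
J(v) = -3 + (1 + 2/v)/v (J(v) = -3 + (2/v + v/v)/v = -3 + (2/v + 1)/v = -3 + (1 + 2/v)/v)
D = 39/2 (D = -5 + (21 - 7/2*(-1)) = -5 + (21 + 7/2) = -5 + 49/2 = 39/2 ≈ 19.500)
f = 39/2 ≈ 19.500
J(9)*f = (-3 + 1/9 + 2/9²)*(39/2) = (-3 + ⅑ + 2*(1/81))*(39/2) = (-3 + ⅑ + 2/81)*(39/2) = -232/81*39/2 = -1508/27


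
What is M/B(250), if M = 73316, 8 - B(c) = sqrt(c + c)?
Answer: -146632/109 - 183290*sqrt(5)/109 ≈ -5105.3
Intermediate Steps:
B(c) = 8 - sqrt(2)*sqrt(c) (B(c) = 8 - sqrt(c + c) = 8 - sqrt(2*c) = 8 - sqrt(2)*sqrt(c))
M/B(250) = 73316/(8 - sqrt(2)*sqrt(250)) = 73316/(8 - sqrt(2)*5*sqrt(10)) = 73316/(8 - 10*sqrt(5))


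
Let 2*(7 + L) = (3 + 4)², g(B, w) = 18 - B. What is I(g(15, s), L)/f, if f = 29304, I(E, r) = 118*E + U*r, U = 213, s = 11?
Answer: 907/6512 ≈ 0.13928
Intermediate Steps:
L = 35/2 (L = -7 + (3 + 4)²/2 = -7 + (½)*7² = -7 + (½)*49 = -7 + 49/2 = 35/2 ≈ 17.500)
I(E, r) = 118*E + 213*r
I(g(15, s), L)/f = (118*(18 - 1*15) + 213*(35/2))/29304 = (118*(18 - 15) + 7455/2)*(1/29304) = (118*3 + 7455/2)*(1/29304) = (354 + 7455/2)*(1/29304) = (8163/2)*(1/29304) = 907/6512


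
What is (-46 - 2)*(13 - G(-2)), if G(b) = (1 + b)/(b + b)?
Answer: -612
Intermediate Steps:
G(b) = (1 + b)/(2*b) (G(b) = (1 + b)/((2*b)) = (1 + b)*(1/(2*b)) = (1 + b)/(2*b))
(-46 - 2)*(13 - G(-2)) = (-46 - 2)*(13 - (1 - 2)/(2*(-2))) = -48*(13 - (-1)*(-1)/(2*2)) = -48*(13 - 1*¼) = -48*(13 - ¼) = -48*51/4 = -612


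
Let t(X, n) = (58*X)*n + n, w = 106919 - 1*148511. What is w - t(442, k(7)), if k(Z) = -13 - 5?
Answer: 419874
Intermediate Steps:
w = -41592 (w = 106919 - 148511 = -41592)
k(Z) = -18
t(X, n) = n + 58*X*n (t(X, n) = 58*X*n + n = n + 58*X*n)
w - t(442, k(7)) = -41592 - (-18)*(1 + 58*442) = -41592 - (-18)*(1 + 25636) = -41592 - (-18)*25637 = -41592 - 1*(-461466) = -41592 + 461466 = 419874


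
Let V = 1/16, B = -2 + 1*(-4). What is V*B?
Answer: -3/8 ≈ -0.37500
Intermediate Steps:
B = -6 (B = -2 - 4 = -6)
V = 1/16 ≈ 0.062500
V*B = (1/16)*(-6) = -3/8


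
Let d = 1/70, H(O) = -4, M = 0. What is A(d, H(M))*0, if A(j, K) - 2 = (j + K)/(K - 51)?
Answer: 0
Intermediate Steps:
d = 1/70 ≈ 0.014286
A(j, K) = 2 + (K + j)/(-51 + K) (A(j, K) = 2 + (j + K)/(K - 51) = 2 + (K + j)/(-51 + K))
A(d, H(M))*0 = ((-102 + 1/70 + 3*(-4))/(-51 - 4))*0 = ((-102 + 1/70 - 12)/(-55))*0 = -1/55*(-7979/70)*0 = (7979/3850)*0 = 0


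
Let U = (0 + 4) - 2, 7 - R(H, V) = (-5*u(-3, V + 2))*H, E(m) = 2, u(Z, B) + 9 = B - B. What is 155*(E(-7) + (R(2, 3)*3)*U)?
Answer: -76880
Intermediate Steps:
u(Z, B) = -9 (u(Z, B) = -9 + (B - B) = -9 + 0 = -9)
R(H, V) = 7 - 45*H (R(H, V) = 7 - (-5*(-9))*H = 7 - 45*H)
U = 2 (U = 4 - 2 = 2)
155*(E(-7) + (R(2, 3)*3)*U) = 155*(2 + ((7 - 45*2)*3)*2) = 155*(2 + ((7 - 90)*3)*2) = 155*(2 - 83*3*2) = 155*(2 - 249*2) = 155*(2 - 498) = 155*(-496) = -76880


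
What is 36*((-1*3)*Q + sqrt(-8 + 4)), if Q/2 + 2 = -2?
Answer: 864 + 72*I ≈ 864.0 + 72.0*I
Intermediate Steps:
Q = -8 (Q = -4 + 2*(-2) = -4 - 4 = -8)
36*((-1*3)*Q + sqrt(-8 + 4)) = 36*(-1*3*(-8) + sqrt(-8 + 4)) = 36*(-3*(-8) + sqrt(-4)) = 36*(24 + 2*I) = 864 + 72*I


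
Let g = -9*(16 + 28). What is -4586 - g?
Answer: -4190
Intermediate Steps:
g = -396 (g = -9*44 = -396)
-4586 - g = -4586 - 1*(-396) = -4586 + 396 = -4190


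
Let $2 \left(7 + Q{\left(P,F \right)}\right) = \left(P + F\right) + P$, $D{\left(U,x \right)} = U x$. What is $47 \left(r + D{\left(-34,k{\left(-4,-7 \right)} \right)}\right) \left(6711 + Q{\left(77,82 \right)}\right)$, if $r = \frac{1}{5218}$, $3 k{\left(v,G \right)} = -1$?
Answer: $\frac{9480880185}{2609} \approx 3.6339 \cdot 10^{6}$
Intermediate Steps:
$k{\left(v,G \right)} = - \frac{1}{3}$ ($k{\left(v,G \right)} = \frac{1}{3} \left(-1\right) = - \frac{1}{3}$)
$r = \frac{1}{5218} \approx 0.00019164$
$Q{\left(P,F \right)} = -7 + P + \frac{F}{2}$ ($Q{\left(P,F \right)} = -7 + \frac{\left(P + F\right) + P}{2} = -7 + \frac{\left(F + P\right) + P}{2} = -7 + \frac{F + 2 P}{2} = -7 + \left(P + \frac{F}{2}\right) = -7 + P + \frac{F}{2}$)
$47 \left(r + D{\left(-34,k{\left(-4,-7 \right)} \right)}\right) \left(6711 + Q{\left(77,82 \right)}\right) = 47 \left(\frac{1}{5218} - - \frac{34}{3}\right) \left(6711 + \left(-7 + 77 + \frac{1}{2} \cdot 82\right)\right) = 47 \left(\frac{1}{5218} + \frac{34}{3}\right) \left(6711 + \left(-7 + 77 + 41\right)\right) = 47 \frac{177415 \left(6711 + 111\right)}{15654} = 47 \cdot \frac{177415}{15654} \cdot 6822 = 47 \cdot \frac{201720855}{2609} = \frac{9480880185}{2609}$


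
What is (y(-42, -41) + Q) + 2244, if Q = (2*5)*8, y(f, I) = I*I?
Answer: 4005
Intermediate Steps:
y(f, I) = I²
Q = 80 (Q = 10*8 = 80)
(y(-42, -41) + Q) + 2244 = ((-41)² + 80) + 2244 = (1681 + 80) + 2244 = 1761 + 2244 = 4005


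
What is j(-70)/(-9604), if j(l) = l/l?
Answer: -1/9604 ≈ -0.00010412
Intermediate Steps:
j(l) = 1
j(-70)/(-9604) = 1/(-9604) = 1*(-1/9604) = -1/9604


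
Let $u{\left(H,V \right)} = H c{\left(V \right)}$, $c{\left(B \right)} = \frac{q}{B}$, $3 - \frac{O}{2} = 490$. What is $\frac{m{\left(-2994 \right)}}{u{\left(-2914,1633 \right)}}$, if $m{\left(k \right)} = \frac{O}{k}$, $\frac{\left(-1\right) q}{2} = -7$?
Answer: $- \frac{795271}{61071612} \approx -0.013022$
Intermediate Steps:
$O = -974$ ($O = 6 - 980 = -974$)
$q = 14$ ($q = \left(-2\right) \left(-7\right) = 14$)
$m{\left(k \right)} = - \frac{974}{k}$
$c{\left(B \right)} = \frac{14}{B}$
$u{\left(H,V \right)} = \frac{14 H}{V}$ ($u{\left(H,V \right)} = H \frac{14}{V} = \frac{14 H}{V}$)
$\frac{m{\left(-2994 \right)}}{u{\left(-2914,1633 \right)}} = \frac{\left(-974\right) \frac{1}{-2994}}{14 \left(-2914\right) \frac{1}{1633}} = \frac{\left(-974\right) \left(- \frac{1}{2994}\right)}{14 \left(-2914\right) \frac{1}{1633}} = \frac{487}{1497 \left(- \frac{40796}{1633}\right)} = \frac{487}{1497} \left(- \frac{1633}{40796}\right) = - \frac{795271}{61071612}$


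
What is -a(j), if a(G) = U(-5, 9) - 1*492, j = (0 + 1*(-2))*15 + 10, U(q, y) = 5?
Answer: 487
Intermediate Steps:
j = -20 (j = (0 - 2)*15 + 10 = -2*15 + 10 = -30 + 10 = -20)
a(G) = -487 (a(G) = 5 - 1*492 = 5 - 492 = -487)
-a(j) = -1*(-487) = 487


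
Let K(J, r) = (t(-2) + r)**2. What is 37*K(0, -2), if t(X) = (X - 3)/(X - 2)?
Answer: 333/16 ≈ 20.813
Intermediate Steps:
t(X) = (-3 + X)/(-2 + X)
K(J, r) = (5/4 + r)**2 (K(J, r) = ((-3 - 2)/(-2 - 2) + r)**2 = (-5/(-4) + r)**2 = (-1/4*(-5) + r)**2 = (5/4 + r)**2)
37*K(0, -2) = 37*((5 + 4*(-2))**2/16) = 37*((5 - 8)**2/16) = 37*((1/16)*(-3)**2) = 37*((1/16)*9) = 37*(9/16) = 333/16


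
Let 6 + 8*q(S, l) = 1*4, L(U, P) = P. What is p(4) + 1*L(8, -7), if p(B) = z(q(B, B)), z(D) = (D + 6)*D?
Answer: -135/16 ≈ -8.4375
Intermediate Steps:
q(S, l) = -¼ (q(S, l) = -¾ + (1*4)/8 = -¾ + (⅛)*4 = -¾ + ½ = -¼)
z(D) = D*(6 + D) (z(D) = (6 + D)*D = D*(6 + D))
p(B) = -23/16 (p(B) = -(6 - ¼)/4 = -¼*23/4 = -23/16)
p(4) + 1*L(8, -7) = -23/16 + 1*(-7) = -23/16 - 7 = -135/16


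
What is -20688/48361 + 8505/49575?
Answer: -40953153/159833105 ≈ -0.25622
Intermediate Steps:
-20688/48361 + 8505/49575 = -20688*1/48361 + 8505*(1/49575) = -20688/48361 + 567/3305 = -40953153/159833105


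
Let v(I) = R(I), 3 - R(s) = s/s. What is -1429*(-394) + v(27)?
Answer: 563028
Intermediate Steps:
R(s) = 2 (R(s) = 3 - s/s = 3 - 1*1 = 3 - 1 = 2)
v(I) = 2
-1429*(-394) + v(27) = -1429*(-394) + 2 = 563026 + 2 = 563028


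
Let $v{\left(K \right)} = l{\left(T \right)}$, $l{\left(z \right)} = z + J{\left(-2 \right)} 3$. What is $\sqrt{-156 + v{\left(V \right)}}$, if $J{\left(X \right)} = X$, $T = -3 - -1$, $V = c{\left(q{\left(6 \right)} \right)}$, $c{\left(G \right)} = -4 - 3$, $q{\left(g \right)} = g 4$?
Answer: $2 i \sqrt{41} \approx 12.806 i$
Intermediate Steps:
$q{\left(g \right)} = 4 g$
$c{\left(G \right)} = -7$
$V = -7$
$T = -2$ ($T = -3 + 1 = -2$)
$l{\left(z \right)} = -6 + z$ ($l{\left(z \right)} = z - 6 = -6 + z$)
$v{\left(K \right)} = -8$ ($v{\left(K \right)} = -6 - 2 = -8$)
$\sqrt{-156 + v{\left(V \right)}} = \sqrt{-156 - 8} = \sqrt{-164} = 2 i \sqrt{41}$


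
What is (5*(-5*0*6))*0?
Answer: 0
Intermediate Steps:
(5*(-5*0*6))*0 = (5*(0*6))*0 = (5*0)*0 = 0*0 = 0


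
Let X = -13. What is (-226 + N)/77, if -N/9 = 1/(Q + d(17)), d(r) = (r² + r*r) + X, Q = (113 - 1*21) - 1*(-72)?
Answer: -18307/6237 ≈ -2.9352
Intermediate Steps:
Q = 164 (Q = (113 - 21) + 72 = 92 + 72 = 164)
d(r) = -13 + 2*r² (d(r) = (r² + r*r) - 13 = (r² + r²) - 13 = 2*r² - 13 = -13 + 2*r²)
N = -1/81 (N = -9/(164 + (-13 + 2*17²)) = -9/(164 + (-13 + 2*289)) = -9/(164 + (-13 + 578)) = -9/(164 + 565) = -9/729 = -9*1/729 = -1/81 ≈ -0.012346)
(-226 + N)/77 = (-226 - 1/81)/77 = -18307/81*1/77 = -18307/6237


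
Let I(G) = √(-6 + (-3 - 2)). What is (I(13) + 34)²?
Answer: (34 + I*√11)² ≈ 1145.0 + 225.53*I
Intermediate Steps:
I(G) = I*√11 (I(G) = √(-6 - 5) = √(-11) = I*√11)
(I(13) + 34)² = (I*√11 + 34)² = (34 + I*√11)²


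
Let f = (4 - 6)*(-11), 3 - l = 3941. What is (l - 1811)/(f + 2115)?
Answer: -5749/2137 ≈ -2.6902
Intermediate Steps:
l = -3938 (l = 3 - 1*3941 = 3 - 3941 = -3938)
f = 22 (f = -2*(-11) = 22)
(l - 1811)/(f + 2115) = (-3938 - 1811)/(22 + 2115) = -5749/2137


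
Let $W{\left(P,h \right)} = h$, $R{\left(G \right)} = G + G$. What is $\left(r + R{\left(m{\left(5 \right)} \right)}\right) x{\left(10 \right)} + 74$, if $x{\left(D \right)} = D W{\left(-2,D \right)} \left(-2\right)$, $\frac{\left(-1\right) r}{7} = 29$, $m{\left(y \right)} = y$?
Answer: $38674$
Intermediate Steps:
$R{\left(G \right)} = 2 G$
$r = -203$ ($r = \left(-7\right) 29 = -203$)
$x{\left(D \right)} = - 2 D^{2}$ ($x{\left(D \right)} = D D \left(-2\right) = D^{2} \left(-2\right) = - 2 D^{2}$)
$\left(r + R{\left(m{\left(5 \right)} \right)}\right) x{\left(10 \right)} + 74 = \left(-203 + 2 \cdot 5\right) \left(- 2 \cdot 10^{2}\right) + 74 = \left(-203 + 10\right) \left(\left(-2\right) 100\right) + 74 = \left(-193\right) \left(-200\right) + 74 = 38600 + 74 = 38674$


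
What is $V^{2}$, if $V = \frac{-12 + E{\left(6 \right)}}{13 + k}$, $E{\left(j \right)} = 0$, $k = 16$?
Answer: $\frac{144}{841} \approx 0.17122$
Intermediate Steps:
$V = - \frac{12}{29}$ ($V = \frac{-12 + 0}{13 + 16} = - \frac{12}{29} \approx -0.41379$)
$V^{2} = \left(- \frac{12}{29}\right)^{2} = \frac{144}{841}$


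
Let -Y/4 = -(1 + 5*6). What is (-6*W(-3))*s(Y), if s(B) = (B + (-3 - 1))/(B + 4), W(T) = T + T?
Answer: 135/4 ≈ 33.750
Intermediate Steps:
W(T) = 2*T
Y = 124 (Y = -(-4)*(1 + 5*6) = -(-4)*(1 + 30) = -(-4)*31 = -4*(-31) = 124)
s(B) = (-4 + B)/(4 + B) (s(B) = (B - 4)/(4 + B) = (-4 + B)/(4 + B))
(-6*W(-3))*s(Y) = (-12*(-3))*((-4 + 124)/(4 + 124)) = (-6*(-6))*(120/128) = 36*((1/128)*120) = 36*(15/16) = 135/4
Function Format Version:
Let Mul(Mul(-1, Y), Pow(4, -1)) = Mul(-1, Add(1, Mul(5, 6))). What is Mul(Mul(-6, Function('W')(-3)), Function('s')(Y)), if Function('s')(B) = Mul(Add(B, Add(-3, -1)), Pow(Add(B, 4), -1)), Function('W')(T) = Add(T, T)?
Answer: Rational(135, 4) ≈ 33.750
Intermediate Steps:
Function('W')(T) = Mul(2, T)
Y = 124 (Y = Mul(-4, Mul(-1, Add(1, Mul(5, 6)))) = Mul(-4, Mul(-1, Add(1, 30))) = Mul(-4, Mul(-1, 31)) = Mul(-4, -31) = 124)
Function('s')(B) = Mul(Pow(Add(4, B), -1), Add(-4, B)) (Function('s')(B) = Mul(Add(B, -4), Pow(Add(4, B), -1)) = Mul(Add(-4, B), Pow(Add(4, B), -1)) = Mul(Pow(Add(4, B), -1), Add(-4, B)))
Mul(Mul(-6, Function('W')(-3)), Function('s')(Y)) = Mul(Mul(-6, Mul(2, -3)), Mul(Pow(Add(4, 124), -1), Add(-4, 124))) = Mul(Mul(-6, -6), Mul(Pow(128, -1), 120)) = Mul(36, Mul(Rational(1, 128), 120)) = Mul(36, Rational(15, 16)) = Rational(135, 4)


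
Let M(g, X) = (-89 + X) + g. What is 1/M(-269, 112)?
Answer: -1/246 ≈ -0.0040650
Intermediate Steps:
M(g, X) = -89 + X + g
1/M(-269, 112) = 1/(-89 + 112 - 269) = 1/(-246) = -1/246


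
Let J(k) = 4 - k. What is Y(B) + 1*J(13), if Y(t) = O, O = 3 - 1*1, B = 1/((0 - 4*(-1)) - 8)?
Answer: -7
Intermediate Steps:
B = -¼ (B = 1/((0 + 4) - 8) = 1/(4 - 8) = 1/(-4) = -¼ ≈ -0.25000)
O = 2 (O = 3 - 1 = 2)
Y(t) = 2
Y(B) + 1*J(13) = 2 + 1*(4 - 1*13) = 2 + 1*(4 - 13) = 2 + 1*(-9) = 2 - 9 = -7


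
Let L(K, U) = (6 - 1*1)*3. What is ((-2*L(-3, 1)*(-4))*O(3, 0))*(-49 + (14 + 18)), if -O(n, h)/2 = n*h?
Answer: 0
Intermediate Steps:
L(K, U) = 15 (L(K, U) = (6 - 1)*3 = 5*3 = 15)
O(n, h) = -2*h*n (O(n, h) = -2*n*h = -2*h*n)
((-2*L(-3, 1)*(-4))*O(3, 0))*(-49 + (14 + 18)) = ((-2*15*(-4))*(-2*0*3))*(-49 + (14 + 18)) = (-30*(-4)*0)*(-49 + 32) = (120*0)*(-17) = 0*(-17) = 0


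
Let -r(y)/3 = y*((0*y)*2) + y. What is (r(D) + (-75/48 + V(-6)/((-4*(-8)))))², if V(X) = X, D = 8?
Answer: 10609/16 ≈ 663.06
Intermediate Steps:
r(y) = -3*y (r(y) = -3*(y*((0*y)*2) + y) = -3*(y*(0*2) + y) = -3*(y*0 + y) = -3*(0 + y) = -3*y)
(r(D) + (-75/48 + V(-6)/((-4*(-8)))))² = (-3*8 + (-75/48 - 6/((-4*(-8)))))² = (-24 + (-75*1/48 - 6/32))² = (-24 + (-25/16 - 6*1/32))² = (-24 + (-25/16 - 3/16))² = (-24 - 7/4)² = (-103/4)² = 10609/16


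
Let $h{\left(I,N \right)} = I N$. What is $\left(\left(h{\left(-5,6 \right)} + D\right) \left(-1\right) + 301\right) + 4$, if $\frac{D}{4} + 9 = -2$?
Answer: $379$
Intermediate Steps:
$D = -44$ ($D = -36 + 4 \left(-2\right) = -36 - 8 = -44$)
$\left(\left(h{\left(-5,6 \right)} + D\right) \left(-1\right) + 301\right) + 4 = \left(\left(\left(-5\right) 6 - 44\right) \left(-1\right) + 301\right) + 4 = \left(\left(-30 - 44\right) \left(-1\right) + 301\right) + 4 = \left(\left(-74\right) \left(-1\right) + 301\right) + 4 = \left(74 + 301\right) + 4 = 375 + 4 = 379$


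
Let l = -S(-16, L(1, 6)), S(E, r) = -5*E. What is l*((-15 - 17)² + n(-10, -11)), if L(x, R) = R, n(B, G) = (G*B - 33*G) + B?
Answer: -118960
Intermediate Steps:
n(B, G) = B - 33*G + B*G (n(B, G) = (B*G - 33*G) + B = (-33*G + B*G) + B = B - 33*G + B*G)
l = -80 (l = -(-5)*(-16) = -1*80 = -80)
l*((-15 - 17)² + n(-10, -11)) = -80*((-15 - 17)² + (-10 - 33*(-11) - 10*(-11))) = -80*((-32)² + (-10 + 363 + 110)) = -80*(1024 + 463) = -80*1487 = -118960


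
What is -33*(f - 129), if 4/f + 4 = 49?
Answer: 63811/15 ≈ 4254.1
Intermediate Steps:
f = 4/45 (f = 4/(-4 + 49) = 4/45 ≈ 0.088889)
-33*(f - 129) = -33*(4/45 - 129) = -33*(-5801/45) = 63811/15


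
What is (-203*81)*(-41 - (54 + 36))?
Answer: 2154033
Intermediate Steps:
(-203*81)*(-41 - (54 + 36)) = -16443*(-41 - 1*90) = -16443*(-41 - 90) = -16443*(-131) = 2154033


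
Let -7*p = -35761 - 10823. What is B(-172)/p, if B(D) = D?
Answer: -301/11646 ≈ -0.025846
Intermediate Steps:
p = 46584/7 (p = -(-35761 - 10823)/7 = -⅐*(-46584) = 46584/7 ≈ 6654.9)
B(-172)/p = -172/46584/7 = -172*7/46584 = -301/11646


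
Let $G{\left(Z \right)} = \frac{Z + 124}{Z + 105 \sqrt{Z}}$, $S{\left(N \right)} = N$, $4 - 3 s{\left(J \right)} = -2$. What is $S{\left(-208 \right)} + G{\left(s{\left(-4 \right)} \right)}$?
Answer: $- \frac{2292910}{11023} + \frac{6615 \sqrt{2}}{11023} \approx -207.16$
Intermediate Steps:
$s{\left(J \right)} = 2$ ($s{\left(J \right)} = \frac{4}{3} - - \frac{2}{3} = \frac{4}{3} + \frac{2}{3} = 2$)
$G{\left(Z \right)} = \frac{124 + Z}{Z + 105 \sqrt{Z}}$
$S{\left(-208 \right)} + G{\left(s{\left(-4 \right)} \right)} = -208 + \frac{124 + 2}{2 + 105 \sqrt{2}} = -208 + \frac{1}{2 + 105 \sqrt{2}} \cdot 126 = -208 + \frac{126}{2 + 105 \sqrt{2}}$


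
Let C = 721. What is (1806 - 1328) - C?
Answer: -243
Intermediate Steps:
(1806 - 1328) - C = (1806 - 1328) - 1*721 = 478 - 721 = -243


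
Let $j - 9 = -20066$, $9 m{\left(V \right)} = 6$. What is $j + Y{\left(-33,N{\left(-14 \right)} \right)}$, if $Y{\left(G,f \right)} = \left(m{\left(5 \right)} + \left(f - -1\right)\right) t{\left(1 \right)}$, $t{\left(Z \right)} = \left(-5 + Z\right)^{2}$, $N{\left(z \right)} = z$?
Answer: $- \frac{60763}{3} \approx -20254.0$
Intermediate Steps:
$m{\left(V \right)} = \frac{2}{3}$ ($m{\left(V \right)} = \frac{1}{9} \cdot 6 = \frac{2}{3}$)
$Y{\left(G,f \right)} = \frac{80}{3} + 16 f$ ($Y{\left(G,f \right)} = \left(\frac{2}{3} + \left(f - -1\right)\right) \left(-5 + 1\right)^{2} = \left(\frac{2}{3} + \left(f + 1\right)\right) \left(-4\right)^{2} = \left(\frac{2}{3} + \left(1 + f\right)\right) 16 = \left(\frac{5}{3} + f\right) 16 = \frac{80}{3} + 16 f$)
$j = -20057$ ($j = 9 - 20066 = -20057$)
$j + Y{\left(-33,N{\left(-14 \right)} \right)} = -20057 + \left(\frac{80}{3} + 16 \left(-14\right)\right) = -20057 + \left(\frac{80}{3} - 224\right) = -20057 - \frac{592}{3} = - \frac{60763}{3}$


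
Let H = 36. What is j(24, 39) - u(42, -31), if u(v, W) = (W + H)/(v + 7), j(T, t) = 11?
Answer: 534/49 ≈ 10.898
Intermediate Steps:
u(v, W) = (36 + W)/(7 + v) (u(v, W) = (W + 36)/(v + 7) = (36 + W)/(7 + v))
j(24, 39) - u(42, -31) = 11 - (36 - 31)/(7 + 42) = 11 - 5/49 = 534/49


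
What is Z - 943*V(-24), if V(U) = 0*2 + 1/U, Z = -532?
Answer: -11825/24 ≈ -492.71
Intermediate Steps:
V(U) = 1/U (V(U) = 0 + 1/U = 1/U)
Z - 943*V(-24) = -532 - 943/(-24) = -532 - 943*(-1/24) = -532 + 943/24 = -11825/24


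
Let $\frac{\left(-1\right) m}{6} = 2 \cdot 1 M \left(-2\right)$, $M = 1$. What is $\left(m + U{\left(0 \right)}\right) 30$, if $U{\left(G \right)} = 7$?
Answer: $930$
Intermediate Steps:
$m = 24$ ($m = - 6 \cdot 2 \cdot 1 \cdot 1 \left(-2\right) = - 6 \cdot 2 \cdot 1 \left(-2\right) = - 6 \cdot 2 \left(-2\right) = \left(-6\right) \left(-4\right) = 24$)
$\left(m + U{\left(0 \right)}\right) 30 = \left(24 + 7\right) 30 = 31 \cdot 30 = 930$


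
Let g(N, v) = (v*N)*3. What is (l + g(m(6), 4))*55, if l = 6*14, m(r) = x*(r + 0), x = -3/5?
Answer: 2244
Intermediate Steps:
x = -⅗ (x = -3*⅕ = -⅗ ≈ -0.60000)
m(r) = -3*r/5 (m(r) = -3*(r + 0)/5 = -3*r/5)
l = 84
g(N, v) = 3*N*v (g(N, v) = (N*v)*3 = 3*N*v)
(l + g(m(6), 4))*55 = (84 + 3*(-⅗*6)*4)*55 = (84 + 3*(-18/5)*4)*55 = (84 - 216/5)*55 = (204/5)*55 = 2244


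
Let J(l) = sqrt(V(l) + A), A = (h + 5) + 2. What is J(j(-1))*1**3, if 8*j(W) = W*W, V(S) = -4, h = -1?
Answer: sqrt(2) ≈ 1.4142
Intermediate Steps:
A = 6 (A = (-1 + 5) + 2 = 4 + 2 = 6)
j(W) = W**2/8 (j(W) = (W*W)/8 = W**2/8)
J(l) = sqrt(2) (J(l) = sqrt(-4 + 6) = sqrt(2))
J(j(-1))*1**3 = sqrt(2)*1**3 = sqrt(2)*1 = sqrt(2)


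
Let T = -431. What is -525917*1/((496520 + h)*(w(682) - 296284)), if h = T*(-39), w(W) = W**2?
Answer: -75131/12381495480 ≈ -6.0680e-6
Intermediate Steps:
h = 16809 (h = -431*(-39) = 16809)
-525917*1/((496520 + h)*(w(682) - 296284)) = -525917*1/((496520 + 16809)*(682**2 - 296284)) = -525917*1/(513329*(465124 - 296284)) = -525917/(168840*513329) = -525917/86670468360 = -525917*1/86670468360 = -75131/12381495480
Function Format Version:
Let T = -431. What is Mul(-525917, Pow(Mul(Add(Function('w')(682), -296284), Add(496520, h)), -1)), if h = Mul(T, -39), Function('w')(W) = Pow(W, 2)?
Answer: Rational(-75131, 12381495480) ≈ -6.0680e-6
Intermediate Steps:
h = 16809 (h = Mul(-431, -39) = 16809)
Mul(-525917, Pow(Mul(Add(Function('w')(682), -296284), Add(496520, h)), -1)) = Mul(-525917, Pow(Mul(Add(Pow(682, 2), -296284), Add(496520, 16809)), -1)) = Mul(-525917, Pow(Mul(Add(465124, -296284), 513329), -1)) = Mul(-525917, Pow(Mul(168840, 513329), -1)) = Mul(-525917, Pow(86670468360, -1)) = Mul(-525917, Rational(1, 86670468360)) = Rational(-75131, 12381495480)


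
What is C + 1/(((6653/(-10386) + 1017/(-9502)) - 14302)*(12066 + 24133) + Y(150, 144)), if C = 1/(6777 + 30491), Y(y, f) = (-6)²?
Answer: 26390203980575/983580921443891848 ≈ 2.6831e-5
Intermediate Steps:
Y(y, f) = 36
C = 1/37268 ≈ 2.6833e-5
C + 1/(((6653/(-10386) + 1017/(-9502)) - 14302)*(12066 + 24133) + Y(150, 144)) = 1/37268 + 1/(((6653/(-10386) + 1017/(-9502)) - 14302)*(12066 + 24133) + 36) = 1/37268 + 1/(((6653*(-1/10386) + 1017*(-1/9502)) - 14302)*36199 + 36) = 1/37268 + 1/(((-6653/10386 - 1017/9502) - 14302)*36199 + 36) = 1/37268 + 1/((-18444842/24671943 - 14302)*36199 + 36) = 1/37268 + 1/(-352876573628/24671943*36199 + 36) = 1/37268 + 1/(-12773779088759972/24671943 + 36) = 1/37268 + 1/(-12773778200570024/24671943) = 1/37268 - 24671943/12773778200570024 = 26390203980575/983580921443891848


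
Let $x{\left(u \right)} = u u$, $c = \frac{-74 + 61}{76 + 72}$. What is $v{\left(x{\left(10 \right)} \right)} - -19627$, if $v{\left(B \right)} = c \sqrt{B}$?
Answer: $\frac{1452333}{74} \approx 19626.0$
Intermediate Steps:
$c = - \frac{13}{148} \approx -0.087838$
$x{\left(u \right)} = u^{2}$
$v{\left(B \right)} = - \frac{13 \sqrt{B}}{148}$
$v{\left(x{\left(10 \right)} \right)} - -19627 = - \frac{13 \sqrt{10^{2}}}{148} - -19627 = - \frac{13 \sqrt{100}}{148} + 19627 = \left(- \frac{13}{148}\right) 10 + 19627 = - \frac{65}{74} + 19627 = \frac{1452333}{74}$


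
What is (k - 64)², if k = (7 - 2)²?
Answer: 1521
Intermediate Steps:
k = 25 (k = 5² = 25)
(k - 64)² = (25 - 64)² = (-39)² = 1521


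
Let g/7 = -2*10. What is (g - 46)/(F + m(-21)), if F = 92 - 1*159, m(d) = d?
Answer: 93/44 ≈ 2.1136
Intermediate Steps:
F = -67 (F = 92 - 159 = -67)
g = -140 (g = 7*(-2*10) = 7*(-20) = -140)
(g - 46)/(F + m(-21)) = (-140 - 46)/(-67 - 21) = -186/(-88) = -186*(-1/88) = 93/44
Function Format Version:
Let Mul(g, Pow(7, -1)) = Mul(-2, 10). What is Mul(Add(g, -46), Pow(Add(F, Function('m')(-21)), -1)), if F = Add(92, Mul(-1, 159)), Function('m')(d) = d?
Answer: Rational(93, 44) ≈ 2.1136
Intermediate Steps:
F = -67 (F = Add(92, -159) = -67)
g = -140 (g = Mul(7, Mul(-2, 10)) = Mul(7, -20) = -140)
Mul(Add(g, -46), Pow(Add(F, Function('m')(-21)), -1)) = Mul(Add(-140, -46), Pow(Add(-67, -21), -1)) = Mul(-186, Pow(-88, -1)) = Mul(-186, Rational(-1, 88)) = Rational(93, 44)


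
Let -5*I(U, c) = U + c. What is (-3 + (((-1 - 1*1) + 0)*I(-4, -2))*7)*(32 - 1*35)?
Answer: 297/5 ≈ 59.400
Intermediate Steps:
I(U, c) = -U/5 - c/5 (I(U, c) = -(U + c)/5 = -U/5 - c/5)
(-3 + (((-1 - 1*1) + 0)*I(-4, -2))*7)*(32 - 1*35) = (-3 + (((-1 - 1*1) + 0)*(-⅕*(-4) - ⅕*(-2)))*7)*(32 - 1*35) = (-3 + (((-1 - 1) + 0)*(⅘ + ⅖))*7)*(32 - 35) = (-3 + ((-2 + 0)*(6/5))*7)*(-3) = (-3 - 2*6/5*7)*(-3) = (-3 - 12/5*7)*(-3) = (-3 - 84/5)*(-3) = -99/5*(-3) = 297/5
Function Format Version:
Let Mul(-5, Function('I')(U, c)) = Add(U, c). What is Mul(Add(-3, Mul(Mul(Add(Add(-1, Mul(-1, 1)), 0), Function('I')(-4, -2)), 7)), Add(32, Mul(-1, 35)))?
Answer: Rational(297, 5) ≈ 59.400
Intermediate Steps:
Function('I')(U, c) = Add(Mul(Rational(-1, 5), U), Mul(Rational(-1, 5), c)) (Function('I')(U, c) = Mul(Rational(-1, 5), Add(U, c)) = Add(Mul(Rational(-1, 5), U), Mul(Rational(-1, 5), c)))
Mul(Add(-3, Mul(Mul(Add(Add(-1, Mul(-1, 1)), 0), Function('I')(-4, -2)), 7)), Add(32, Mul(-1, 35))) = Mul(Add(-3, Mul(Mul(Add(Add(-1, Mul(-1, 1)), 0), Add(Mul(Rational(-1, 5), -4), Mul(Rational(-1, 5), -2))), 7)), Add(32, Mul(-1, 35))) = Mul(Add(-3, Mul(Mul(Add(Add(-1, -1), 0), Add(Rational(4, 5), Rational(2, 5))), 7)), Add(32, -35)) = Mul(Add(-3, Mul(Mul(Add(-2, 0), Rational(6, 5)), 7)), -3) = Mul(Add(-3, Mul(Mul(-2, Rational(6, 5)), 7)), -3) = Mul(Add(-3, Mul(Rational(-12, 5), 7)), -3) = Mul(Add(-3, Rational(-84, 5)), -3) = Mul(Rational(-99, 5), -3) = Rational(297, 5)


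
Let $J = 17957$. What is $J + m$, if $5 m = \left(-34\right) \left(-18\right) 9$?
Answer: $\frac{95293}{5} \approx 19059.0$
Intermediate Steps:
$m = \frac{5508}{5}$ ($m = \frac{\left(-34\right) \left(-18\right) 9}{5} = \frac{612 \cdot 9}{5} = \frac{1}{5} \cdot 5508 = \frac{5508}{5} \approx 1101.6$)
$J + m = 17957 + \frac{5508}{5} = \frac{95293}{5}$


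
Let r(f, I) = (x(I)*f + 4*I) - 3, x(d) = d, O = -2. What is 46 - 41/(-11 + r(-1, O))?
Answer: 961/20 ≈ 48.050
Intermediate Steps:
r(f, I) = -3 + 4*I + I*f (r(f, I) = (I*f + 4*I) - 3 = (4*I + I*f) - 3 = -3 + 4*I + I*f)
46 - 41/(-11 + r(-1, O)) = 46 - 41/(-11 + (-3 + 4*(-2) - 2*(-1))) = 46 - 41/(-11 + (-3 - 8 + 2)) = 46 - 41/(-11 - 9) = 46 - 41/(-20) = 46 - 1/20*(-41) = 46 + 41/20 = 961/20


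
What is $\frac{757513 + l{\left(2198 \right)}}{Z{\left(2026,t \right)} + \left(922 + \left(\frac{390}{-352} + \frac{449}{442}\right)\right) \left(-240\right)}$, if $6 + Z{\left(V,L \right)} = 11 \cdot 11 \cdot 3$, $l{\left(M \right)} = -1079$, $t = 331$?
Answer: $- \frac{131349361}{38357862} \approx -3.4243$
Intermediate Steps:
$Z{\left(V,L \right)} = 357$ ($Z{\left(V,L \right)} = -6 + 11 \cdot 11 \cdot 3 = -6 + 121 \cdot 3 = -6 + 363 = 357$)
$\frac{757513 + l{\left(2198 \right)}}{Z{\left(2026,t \right)} + \left(922 + \left(\frac{390}{-352} + \frac{449}{442}\right)\right) \left(-240\right)} = \frac{757513 - 1079}{357 + \left(922 + \left(\frac{390}{-352} + \frac{449}{442}\right)\right) \left(-240\right)} = \frac{756434}{357 + \left(922 + \left(390 \left(- \frac{1}{352}\right) + 449 \cdot \frac{1}{442}\right)\right) \left(-240\right)} = \frac{756434}{357 + \left(922 + \left(- \frac{195}{176} + \frac{449}{442}\right)\right) \left(-240\right)} = \frac{756434}{357 + \left(922 - \frac{3583}{38896}\right) \left(-240\right)} = \frac{756434}{357 + \frac{35858529}{38896} \left(-240\right)} = \frac{756434}{357 - \frac{537877935}{2431}} = \frac{756434}{- \frac{537010068}{2431}} = 756434 \left(- \frac{2431}{537010068}\right) = - \frac{131349361}{38357862}$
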